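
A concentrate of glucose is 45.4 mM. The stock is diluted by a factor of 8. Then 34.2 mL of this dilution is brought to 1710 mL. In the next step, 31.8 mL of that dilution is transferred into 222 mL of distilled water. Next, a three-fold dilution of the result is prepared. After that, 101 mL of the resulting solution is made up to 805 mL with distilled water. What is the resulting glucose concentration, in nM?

595 nM

Overall dilution factor = 8 × 50 × 7.981 × 3 × 7.970 = 7.63 × 10⁴.
45.4 mM / 7.63 × 10⁴ = 5.95 × 10⁻⁴ mM = 595 nM.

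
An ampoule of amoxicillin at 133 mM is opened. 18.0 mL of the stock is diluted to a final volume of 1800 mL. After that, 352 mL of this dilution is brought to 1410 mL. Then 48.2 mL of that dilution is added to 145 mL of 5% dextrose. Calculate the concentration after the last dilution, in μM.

Overall dilution factor = 100 × 4.006 × 4.008 = 1606.
133 mM / 1606 = 0.0828 mM = 82.8 μM.

82.8 μM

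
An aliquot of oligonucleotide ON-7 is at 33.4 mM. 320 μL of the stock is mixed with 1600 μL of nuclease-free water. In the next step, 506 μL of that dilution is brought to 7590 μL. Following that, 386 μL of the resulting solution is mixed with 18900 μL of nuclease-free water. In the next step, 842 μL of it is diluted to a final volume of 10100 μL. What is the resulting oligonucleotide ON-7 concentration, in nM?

Overall dilution factor = 6 × 15 × 49.96 × 12.00 = 5.39 × 10⁴.
33.4 mM / 5.39 × 10⁴ = 6.19 × 10⁻⁴ mM = 619 nM.

619 nM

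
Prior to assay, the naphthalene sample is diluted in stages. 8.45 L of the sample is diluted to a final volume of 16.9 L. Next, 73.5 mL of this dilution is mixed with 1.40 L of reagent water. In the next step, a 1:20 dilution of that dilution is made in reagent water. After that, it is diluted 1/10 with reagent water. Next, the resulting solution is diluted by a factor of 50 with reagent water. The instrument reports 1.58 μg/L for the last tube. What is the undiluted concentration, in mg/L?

Overall dilution factor = 2 × 20.05 × 20 × 10 × 50 = 4.01 × 10⁵.
Original = 1.58 μg/L × 4.01 × 10⁵ = 6.34 × 10⁵ μg/L = 634 mg/L.

634 mg/L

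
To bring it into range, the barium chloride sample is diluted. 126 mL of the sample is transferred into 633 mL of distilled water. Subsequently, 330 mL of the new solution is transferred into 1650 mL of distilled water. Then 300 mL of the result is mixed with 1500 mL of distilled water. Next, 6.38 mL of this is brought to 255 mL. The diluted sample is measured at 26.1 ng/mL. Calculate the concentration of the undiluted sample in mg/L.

226 mg/L

Overall dilution factor = 6.024 × 6 × 6 × 39.97 = 8667.
Original = 26.1 ng/mL × 8667 = 2.26 × 10⁵ ng/mL = 226 mg/L.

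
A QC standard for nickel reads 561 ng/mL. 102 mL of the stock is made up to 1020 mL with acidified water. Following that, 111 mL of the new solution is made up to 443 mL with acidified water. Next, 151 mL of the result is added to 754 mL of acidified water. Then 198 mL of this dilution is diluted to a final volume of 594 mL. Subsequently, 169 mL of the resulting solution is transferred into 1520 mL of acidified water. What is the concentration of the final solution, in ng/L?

78.2 ng/L

Overall dilution factor = 10 × 3.991 × 5.993 × 3 × 9.994 = 7172.
561 ng/mL / 7172 = 0.0782 ng/mL = 78.2 ng/L.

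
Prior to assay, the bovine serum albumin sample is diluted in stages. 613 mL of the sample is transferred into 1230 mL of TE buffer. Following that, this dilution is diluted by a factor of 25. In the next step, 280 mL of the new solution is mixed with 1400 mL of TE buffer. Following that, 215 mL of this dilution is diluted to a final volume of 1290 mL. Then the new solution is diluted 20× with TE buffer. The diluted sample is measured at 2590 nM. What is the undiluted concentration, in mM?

140 mM

Overall dilution factor = 3.007 × 25 × 6 × 6 × 20 = 5.41 × 10⁴.
Original = 2590 nM × 5.41 × 10⁴ = 1.40 × 10⁸ nM = 140 mM.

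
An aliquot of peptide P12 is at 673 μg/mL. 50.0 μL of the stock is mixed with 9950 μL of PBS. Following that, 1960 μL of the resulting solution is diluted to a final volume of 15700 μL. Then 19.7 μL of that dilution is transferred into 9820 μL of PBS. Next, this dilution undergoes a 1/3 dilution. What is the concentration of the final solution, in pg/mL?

280 pg/mL

Overall dilution factor = 200 × 8.010 × 499.5 × 3 = 2.40 × 10⁶.
673 μg/mL / 2.40 × 10⁶ = 2.80 × 10⁻⁴ μg/mL = 280 pg/mL.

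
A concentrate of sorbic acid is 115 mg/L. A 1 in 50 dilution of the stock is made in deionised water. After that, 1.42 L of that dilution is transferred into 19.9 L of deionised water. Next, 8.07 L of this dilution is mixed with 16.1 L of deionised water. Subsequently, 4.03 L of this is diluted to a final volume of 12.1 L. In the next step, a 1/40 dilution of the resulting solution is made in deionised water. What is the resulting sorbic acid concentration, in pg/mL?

426 pg/mL

Overall dilution factor = 50 × 15.01 × 2.995 × 3.002 × 40 = 2.70 × 10⁵.
115 mg/L / 2.70 × 10⁵ = 4.26 × 10⁻⁴ mg/L = 426 pg/mL.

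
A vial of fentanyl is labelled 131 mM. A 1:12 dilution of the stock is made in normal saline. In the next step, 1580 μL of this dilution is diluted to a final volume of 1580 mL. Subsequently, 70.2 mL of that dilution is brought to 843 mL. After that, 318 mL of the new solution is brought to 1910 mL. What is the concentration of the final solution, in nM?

Overall dilution factor = 12 × 1000 × 12.01 × 6.006 = 8.66 × 10⁵.
131 mM / 8.66 × 10⁵ = 1.51 × 10⁻⁴ mM = 151 nM.

151 nM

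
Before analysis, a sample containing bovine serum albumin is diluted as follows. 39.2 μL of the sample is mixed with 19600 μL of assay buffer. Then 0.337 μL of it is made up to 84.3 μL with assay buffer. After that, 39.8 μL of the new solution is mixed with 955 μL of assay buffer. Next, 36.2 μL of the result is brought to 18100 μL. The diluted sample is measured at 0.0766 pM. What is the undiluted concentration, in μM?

Overall dilution factor = 501 × 250.1 × 24.99 × 500 = 1.57 × 10⁹.
Original = 0.0766 pM × 1.57 × 10⁹ = 1.20 × 10⁸ pM = 120 μM.

120 μM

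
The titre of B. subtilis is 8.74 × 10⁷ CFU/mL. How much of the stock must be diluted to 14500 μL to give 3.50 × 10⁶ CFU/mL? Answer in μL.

581 μL

V₁ = C₂V₂/C₁ = 3.50 × 10⁶ × 14500 / 8.74 × 10⁷ = 581 μL.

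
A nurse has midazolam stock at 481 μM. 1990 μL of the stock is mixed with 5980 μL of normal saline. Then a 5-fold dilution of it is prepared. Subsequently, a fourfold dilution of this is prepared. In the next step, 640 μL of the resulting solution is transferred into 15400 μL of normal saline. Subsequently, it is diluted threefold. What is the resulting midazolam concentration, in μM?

0.0799 μM

Overall dilution factor = 4.005 × 5 × 4 × 25.06 × 3 = 6023.
481 μM / 6023 = 0.0799 μM.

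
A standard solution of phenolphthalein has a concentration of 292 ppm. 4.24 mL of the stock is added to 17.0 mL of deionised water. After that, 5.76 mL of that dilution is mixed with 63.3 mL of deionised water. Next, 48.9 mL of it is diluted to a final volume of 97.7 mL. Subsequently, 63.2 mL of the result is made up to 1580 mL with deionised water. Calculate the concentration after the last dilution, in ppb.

Overall dilution factor = 5.009 × 11.99 × 1.998 × 25 = 3000.
292 ppm / 3000 = 0.0973 ppm = 97.3 ppb.

97.3 ppb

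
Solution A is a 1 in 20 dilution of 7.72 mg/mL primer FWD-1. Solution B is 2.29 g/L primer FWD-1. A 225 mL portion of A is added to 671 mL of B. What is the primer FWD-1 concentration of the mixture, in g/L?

C_A = 7.72 mg/mL / 20 = 0.386 mg/mL.
C_B = 2.29 g/L = 2.29 mg/mL.
C_mix = (C_A·V_A + C_B·V_B)/(V_A + V_B) = (0.386×225 + 2.29×671) / 896.0 = 1.81 mg/mL = 1.81 g/L.

1.81 g/L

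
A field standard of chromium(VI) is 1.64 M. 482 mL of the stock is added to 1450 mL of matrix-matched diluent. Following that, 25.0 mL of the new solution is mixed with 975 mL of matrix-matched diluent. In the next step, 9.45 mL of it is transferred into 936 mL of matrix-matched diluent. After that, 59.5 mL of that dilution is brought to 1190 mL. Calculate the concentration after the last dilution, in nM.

5110 nM

Overall dilution factor = 4.008 × 40 × 100.0 × 20 = 3.21 × 10⁵.
1.64 M / 3.21 × 10⁵ = 5.11 × 10⁻⁶ M = 5110 nM.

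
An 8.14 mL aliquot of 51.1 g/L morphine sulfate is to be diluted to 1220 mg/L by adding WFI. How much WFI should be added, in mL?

333 mL

1220 mg/L = 1.22 g/L.
V₂ = C₁V₁/C₂ = 51.1 × 8.14 / 1.22 = 341 mL.
Diluent to add = V₂ − V₁ = 341 − 8.14 = 333 mL.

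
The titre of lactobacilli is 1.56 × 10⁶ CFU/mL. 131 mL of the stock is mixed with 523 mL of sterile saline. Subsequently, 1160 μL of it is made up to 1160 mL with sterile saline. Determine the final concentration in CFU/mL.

312 CFU/mL

Overall dilution factor = 4.992 × 1000 = 4992.
1.56 × 10⁶ CFU/mL / 4992 = 312 CFU/mL.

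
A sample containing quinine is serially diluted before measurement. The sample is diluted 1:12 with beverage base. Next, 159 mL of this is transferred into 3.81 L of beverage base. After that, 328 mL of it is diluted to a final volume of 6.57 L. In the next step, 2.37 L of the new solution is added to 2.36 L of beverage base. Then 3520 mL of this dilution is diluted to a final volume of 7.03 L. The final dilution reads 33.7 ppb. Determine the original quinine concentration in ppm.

806 ppm

Overall dilution factor = 12 × 24.96 × 20.03 × 1.996 × 1.997 = 2.39 × 10⁴.
Original = 33.7 ppb × 2.39 × 10⁴ = 8.06 × 10⁵ ppb = 806 ppm.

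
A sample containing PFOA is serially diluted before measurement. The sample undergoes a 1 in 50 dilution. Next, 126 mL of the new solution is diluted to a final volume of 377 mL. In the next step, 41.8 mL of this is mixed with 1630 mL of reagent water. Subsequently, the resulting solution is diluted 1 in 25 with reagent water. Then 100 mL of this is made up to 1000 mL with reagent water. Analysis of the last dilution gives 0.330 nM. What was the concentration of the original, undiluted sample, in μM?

Overall dilution factor = 50 × 2.992 × 40.00 × 25 × 10 = 1.50 × 10⁶.
Original = 0.330 nM × 1.50 × 10⁶ = 4.94 × 10⁵ nM = 494 μM.

494 μM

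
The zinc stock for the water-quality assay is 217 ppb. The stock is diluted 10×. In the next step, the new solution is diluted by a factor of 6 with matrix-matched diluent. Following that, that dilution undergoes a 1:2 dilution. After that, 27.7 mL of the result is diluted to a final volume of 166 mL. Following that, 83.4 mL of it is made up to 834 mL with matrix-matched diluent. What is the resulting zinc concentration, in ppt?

30.2 ppt

Overall dilution factor = 10 × 6 × 2 × 5.993 × 10 = 7191.
217 ppb / 7191 = 0.0302 ppb = 30.2 ppt.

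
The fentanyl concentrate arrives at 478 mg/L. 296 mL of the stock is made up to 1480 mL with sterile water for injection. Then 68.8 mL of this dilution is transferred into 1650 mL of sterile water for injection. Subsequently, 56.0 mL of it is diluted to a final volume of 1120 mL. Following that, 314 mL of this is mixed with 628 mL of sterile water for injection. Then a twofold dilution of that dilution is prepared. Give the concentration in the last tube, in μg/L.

Overall dilution factor = 5 × 24.98 × 20 × 3 × 2 = 1.50 × 10⁴.
478 mg/L / 1.50 × 10⁴ = 0.0319 mg/L = 31.9 μg/L.

31.9 μg/L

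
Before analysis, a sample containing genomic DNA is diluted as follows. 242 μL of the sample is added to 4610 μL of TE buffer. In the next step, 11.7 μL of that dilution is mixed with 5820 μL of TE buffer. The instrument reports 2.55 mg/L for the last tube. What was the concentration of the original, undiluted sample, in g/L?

Overall dilution factor = 20.05 × 498.4 = 9993.
Original = 2.55 mg/L × 9993 = 2.55 × 10⁴ mg/L = 25.5 g/L.

25.5 g/L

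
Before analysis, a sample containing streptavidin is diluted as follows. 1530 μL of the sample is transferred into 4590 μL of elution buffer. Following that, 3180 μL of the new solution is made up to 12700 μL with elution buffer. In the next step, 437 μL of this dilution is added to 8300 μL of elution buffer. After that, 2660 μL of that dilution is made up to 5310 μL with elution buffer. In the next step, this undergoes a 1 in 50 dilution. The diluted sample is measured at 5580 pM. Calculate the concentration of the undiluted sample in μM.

Overall dilution factor = 4 × 3.994 × 19.99 × 1.996 × 50 = 3.19 × 10⁴.
Original = 5580 pM × 3.19 × 10⁴ = 1.78 × 10⁸ pM = 178 μM.

178 μM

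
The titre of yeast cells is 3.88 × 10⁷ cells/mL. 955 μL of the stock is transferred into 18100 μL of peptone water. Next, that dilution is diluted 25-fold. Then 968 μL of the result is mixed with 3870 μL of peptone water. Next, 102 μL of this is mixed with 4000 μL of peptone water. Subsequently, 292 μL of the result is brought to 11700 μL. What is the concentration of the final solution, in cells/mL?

Overall dilution factor = 19.95 × 25 × 4.998 × 40.22 × 40.07 = 4.02 × 10⁶.
3.88 × 10⁷ cells/mL / 4.02 × 10⁶ = 9.66 cells/mL.

9.66 cells/mL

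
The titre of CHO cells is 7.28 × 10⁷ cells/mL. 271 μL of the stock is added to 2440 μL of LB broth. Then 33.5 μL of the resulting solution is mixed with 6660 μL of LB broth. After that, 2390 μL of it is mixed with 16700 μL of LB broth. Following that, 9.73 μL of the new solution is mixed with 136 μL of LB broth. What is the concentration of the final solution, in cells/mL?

304 cells/mL

Overall dilution factor = 10.00 × 199.8 × 7.987 × 14.98 = 2.39 × 10⁵.
7.28 × 10⁷ cells/mL / 2.39 × 10⁵ = 304 cells/mL.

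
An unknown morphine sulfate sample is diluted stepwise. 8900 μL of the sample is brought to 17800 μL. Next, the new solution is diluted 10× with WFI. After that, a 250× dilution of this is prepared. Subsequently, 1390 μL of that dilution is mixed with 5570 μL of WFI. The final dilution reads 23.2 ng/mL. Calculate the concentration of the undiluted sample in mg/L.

Overall dilution factor = 2 × 10 × 250 × 5.007 = 2.50 × 10⁴.
Original = 23.2 ng/mL × 2.50 × 10⁴ = 5.81 × 10⁵ ng/mL = 581 mg/L.

581 mg/L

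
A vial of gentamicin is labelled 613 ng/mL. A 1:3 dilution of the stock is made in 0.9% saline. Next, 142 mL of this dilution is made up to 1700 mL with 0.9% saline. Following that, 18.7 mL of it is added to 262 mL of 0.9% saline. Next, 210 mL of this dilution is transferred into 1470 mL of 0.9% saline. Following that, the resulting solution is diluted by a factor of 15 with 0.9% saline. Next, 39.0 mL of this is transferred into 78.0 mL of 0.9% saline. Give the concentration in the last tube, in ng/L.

Overall dilution factor = 3 × 11.97 × 15.01 × 8 × 15 × 3 = 1.94 × 10⁵.
613 ng/mL / 1.94 × 10⁵ = 3.16 × 10⁻³ ng/mL = 3.16 ng/L.

3.16 ng/L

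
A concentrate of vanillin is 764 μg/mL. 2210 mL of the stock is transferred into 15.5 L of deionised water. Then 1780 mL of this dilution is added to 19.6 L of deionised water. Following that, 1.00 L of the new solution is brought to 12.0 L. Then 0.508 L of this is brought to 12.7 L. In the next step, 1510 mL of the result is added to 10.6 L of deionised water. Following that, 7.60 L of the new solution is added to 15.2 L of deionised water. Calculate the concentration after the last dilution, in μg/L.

1.10 μg/L

Overall dilution factor = 8.014 × 12.01 × 12 × 25 × 8.020 × 3 = 6.95 × 10⁵.
764 μg/mL / 6.95 × 10⁵ = 1.10 × 10⁻³ μg/mL = 1.10 μg/L.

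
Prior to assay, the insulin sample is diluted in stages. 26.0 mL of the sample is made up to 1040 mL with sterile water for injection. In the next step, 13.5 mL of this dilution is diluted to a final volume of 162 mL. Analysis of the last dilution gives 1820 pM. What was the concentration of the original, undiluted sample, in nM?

874 nM

Overall dilution factor = 40 × 12 = 480.
Original = 1820 pM × 480 = 8.74 × 10⁵ pM = 874 nM.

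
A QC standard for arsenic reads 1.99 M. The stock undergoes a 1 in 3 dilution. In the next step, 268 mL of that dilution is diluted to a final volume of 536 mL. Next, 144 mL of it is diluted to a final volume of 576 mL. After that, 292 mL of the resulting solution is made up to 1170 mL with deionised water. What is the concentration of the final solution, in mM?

Overall dilution factor = 3 × 2 × 4 × 4.007 = 96.2.
1.99 M / 96.2 = 0.0207 M = 20.7 mM.

20.7 mM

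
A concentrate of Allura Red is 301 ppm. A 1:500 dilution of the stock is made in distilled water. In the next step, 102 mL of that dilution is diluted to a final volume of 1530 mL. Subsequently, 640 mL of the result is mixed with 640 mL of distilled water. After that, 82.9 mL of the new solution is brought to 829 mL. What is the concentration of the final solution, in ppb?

2.01 ppb

Overall dilution factor = 500 × 15 × 2 × 10 = 1.50 × 10⁵.
301 ppm / 1.50 × 10⁵ = 2.01 × 10⁻³ ppm = 2.01 ppb.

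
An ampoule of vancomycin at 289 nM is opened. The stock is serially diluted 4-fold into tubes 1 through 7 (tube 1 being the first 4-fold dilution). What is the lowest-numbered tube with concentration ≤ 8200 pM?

Tube n has concentration 289 nM / 4ⁿ.
Need 4ⁿ ≥ 289 nM / 8200 pM = 35.2, so n ≥ 2.57.
First such tube: n = 3.

tube 3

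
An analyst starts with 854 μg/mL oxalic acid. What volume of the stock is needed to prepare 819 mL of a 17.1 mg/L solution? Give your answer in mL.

16.4 mL

17.1 mg/L = 17.1 μg/mL.
V₁ = C₂V₂/C₁ = 17.1 × 819 / 854 = 16.4 mL.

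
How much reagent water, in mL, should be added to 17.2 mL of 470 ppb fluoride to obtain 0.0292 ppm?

260 mL

0.0292 ppm = 29.2 ppb.
V₂ = C₁V₁/C₂ = 470 × 17.2 / 29.2 = 277 mL.
Diluent to add = V₂ − V₁ = 277 − 17.2 = 260 mL.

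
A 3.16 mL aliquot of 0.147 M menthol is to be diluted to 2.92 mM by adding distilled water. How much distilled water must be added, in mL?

2.92 mM = 2.92 × 10⁻³ M.
V₂ = C₁V₁/C₂ = 0.147 × 3.16 / 2.92 × 10⁻³ = 159 mL.
Diluent to add = V₂ − V₁ = 159 − 3.16 = 156 mL.

156 mL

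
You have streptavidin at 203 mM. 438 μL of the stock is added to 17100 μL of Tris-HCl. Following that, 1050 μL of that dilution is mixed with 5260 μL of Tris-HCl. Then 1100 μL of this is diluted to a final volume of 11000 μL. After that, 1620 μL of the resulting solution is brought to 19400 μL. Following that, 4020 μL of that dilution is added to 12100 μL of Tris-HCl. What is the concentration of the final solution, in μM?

1.76 μM

Overall dilution factor = 40.04 × 6.010 × 10 × 11.98 × 4.010 = 1.16 × 10⁵.
203 mM / 1.16 × 10⁵ = 1.76 × 10⁻³ mM = 1.76 μM.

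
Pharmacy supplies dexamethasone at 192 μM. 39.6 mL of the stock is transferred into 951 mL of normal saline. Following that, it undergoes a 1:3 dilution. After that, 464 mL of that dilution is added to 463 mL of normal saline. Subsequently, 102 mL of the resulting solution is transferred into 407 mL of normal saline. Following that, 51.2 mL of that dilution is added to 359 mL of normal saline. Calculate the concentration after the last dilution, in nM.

Overall dilution factor = 25.02 × 3 × 1.998 × 4.990 × 8.012 = 5994.
192 μM / 5994 = 0.0320 μM = 32.0 nM.

32.0 nM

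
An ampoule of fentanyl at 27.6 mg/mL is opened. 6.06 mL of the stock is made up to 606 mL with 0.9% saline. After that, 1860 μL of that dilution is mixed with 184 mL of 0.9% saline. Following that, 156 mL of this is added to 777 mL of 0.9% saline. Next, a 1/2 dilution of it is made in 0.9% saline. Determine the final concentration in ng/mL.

Overall dilution factor = 100 × 99.92 × 5.981 × 2 = 1.20 × 10⁵.
27.6 mg/mL / 1.20 × 10⁵ = 2.31 × 10⁻⁴ mg/mL = 231 ng/mL.

231 ng/mL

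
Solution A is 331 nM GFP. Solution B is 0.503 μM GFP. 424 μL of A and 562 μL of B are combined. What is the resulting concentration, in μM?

0.429 μM

C_B = 0.503 μM = 503 nM.
C_mix = (C_A·V_A + C_B·V_B)/(V_A + V_B) = (331×424 + 503×562) / 986.0 = 429 nM = 0.429 μM.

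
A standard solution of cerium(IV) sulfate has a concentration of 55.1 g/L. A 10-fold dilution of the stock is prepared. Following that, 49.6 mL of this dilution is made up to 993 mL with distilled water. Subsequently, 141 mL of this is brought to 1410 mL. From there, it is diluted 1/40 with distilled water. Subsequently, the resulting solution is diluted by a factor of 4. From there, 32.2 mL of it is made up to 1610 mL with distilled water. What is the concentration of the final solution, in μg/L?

Overall dilution factor = 10 × 20.02 × 10 × 40 × 4 × 50 = 1.60 × 10⁷.
55.1 g/L / 1.60 × 10⁷ = 3.44 × 10⁻⁶ g/L = 3.44 μg/L.

3.44 μg/L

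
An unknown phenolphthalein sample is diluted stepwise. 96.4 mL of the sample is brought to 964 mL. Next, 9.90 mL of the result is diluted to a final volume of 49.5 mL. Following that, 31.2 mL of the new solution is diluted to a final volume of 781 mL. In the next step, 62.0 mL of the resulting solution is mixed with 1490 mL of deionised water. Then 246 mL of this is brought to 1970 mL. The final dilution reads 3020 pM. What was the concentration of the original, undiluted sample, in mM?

Overall dilution factor = 10 × 5 × 25.03 × 25.03 × 8.008 = 2.51 × 10⁵.
Original = 3020 pM × 2.51 × 10⁵ = 7.58 × 10⁸ pM = 0.758 mM.

0.758 mM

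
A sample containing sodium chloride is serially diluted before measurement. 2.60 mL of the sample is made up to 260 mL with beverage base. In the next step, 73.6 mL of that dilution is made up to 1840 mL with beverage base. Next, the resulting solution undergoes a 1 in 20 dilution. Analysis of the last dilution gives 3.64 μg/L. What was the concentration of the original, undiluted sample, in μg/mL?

182 μg/mL

Overall dilution factor = 100 × 25 × 20 = 5.00 × 10⁴.
Original = 3.64 μg/L × 5.00 × 10⁴ = 1.82 × 10⁵ μg/L = 182 μg/mL.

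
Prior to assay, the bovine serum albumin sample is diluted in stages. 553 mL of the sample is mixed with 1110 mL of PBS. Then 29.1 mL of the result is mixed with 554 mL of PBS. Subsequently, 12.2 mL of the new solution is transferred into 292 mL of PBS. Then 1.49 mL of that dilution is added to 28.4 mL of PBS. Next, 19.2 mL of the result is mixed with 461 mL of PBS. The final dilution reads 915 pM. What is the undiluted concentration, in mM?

0.690 mM

Overall dilution factor = 3.007 × 20.04 × 24.93 × 20.06 × 25.01 = 7.54 × 10⁵.
Original = 915 pM × 7.54 × 10⁵ = 6.90 × 10⁸ pM = 0.690 mM.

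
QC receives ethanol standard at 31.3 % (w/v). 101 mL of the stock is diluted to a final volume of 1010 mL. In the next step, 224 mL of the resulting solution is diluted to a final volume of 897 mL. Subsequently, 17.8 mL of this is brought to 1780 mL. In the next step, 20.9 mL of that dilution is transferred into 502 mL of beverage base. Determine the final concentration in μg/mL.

Overall dilution factor = 10 × 4.004 × 100 × 25.02 = 1.00 × 10⁵.
31.3 % (w/v) / 1.00 × 10⁵ = 3.12 × 10⁻⁴ % (w/v) = 3.12 μg/mL.

3.12 μg/mL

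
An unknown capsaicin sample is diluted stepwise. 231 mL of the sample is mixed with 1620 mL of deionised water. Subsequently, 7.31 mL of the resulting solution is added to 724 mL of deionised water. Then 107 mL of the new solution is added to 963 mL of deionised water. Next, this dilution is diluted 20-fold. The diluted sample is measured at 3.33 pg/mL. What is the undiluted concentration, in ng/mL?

Overall dilution factor = 8.013 × 100.0 × 10 × 20 = 1.60 × 10⁵.
Original = 3.33 pg/mL × 1.60 × 10⁵ = 5.34 × 10⁵ pg/mL = 534 ng/mL.

534 ng/mL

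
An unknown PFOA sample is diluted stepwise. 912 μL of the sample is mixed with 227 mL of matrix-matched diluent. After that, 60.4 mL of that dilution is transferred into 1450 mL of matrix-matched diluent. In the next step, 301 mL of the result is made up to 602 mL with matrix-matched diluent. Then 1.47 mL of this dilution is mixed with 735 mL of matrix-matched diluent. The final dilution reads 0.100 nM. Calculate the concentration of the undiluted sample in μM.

Overall dilution factor = 249.9 × 25.01 × 2 × 501 = 6.26 × 10⁶.
Original = 0.100 nM × 6.26 × 10⁶ = 6.26 × 10⁵ nM = 626 μM.

626 μM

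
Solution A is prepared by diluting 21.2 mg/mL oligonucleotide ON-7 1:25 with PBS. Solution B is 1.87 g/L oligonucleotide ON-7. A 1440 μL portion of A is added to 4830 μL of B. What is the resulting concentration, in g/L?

1.64 g/L

C_A = 21.2 mg/mL / 25 = 0.848 mg/mL.
C_B = 1.87 g/L = 1.87 mg/mL.
C_mix = (C_A·V_A + C_B·V_B)/(V_A + V_B) = (0.848×1440 + 1.87×4830) / 6270 = 1.64 mg/mL = 1.64 g/L.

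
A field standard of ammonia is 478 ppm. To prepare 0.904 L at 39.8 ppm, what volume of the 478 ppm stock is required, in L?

0.0753 L

V₁ = C₂V₂/C₁ = 39.8 × 0.904 / 478 = 0.0753 L.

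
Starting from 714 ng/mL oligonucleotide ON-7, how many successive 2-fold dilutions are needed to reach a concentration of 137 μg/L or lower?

Need 2ⁿ ≥ 5.21, so n ≥ log(5.21)/log(2) = 2.38.
Minimum whole steps: n = 3.

3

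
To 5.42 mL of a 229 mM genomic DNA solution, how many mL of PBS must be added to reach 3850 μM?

3850 μM = 3.85 mM.
V₂ = C₁V₁/C₂ = 229 × 5.42 / 3.85 = 322 mL.
Diluent to add = V₂ − V₁ = 322 − 5.42 = 317 mL.

317 mL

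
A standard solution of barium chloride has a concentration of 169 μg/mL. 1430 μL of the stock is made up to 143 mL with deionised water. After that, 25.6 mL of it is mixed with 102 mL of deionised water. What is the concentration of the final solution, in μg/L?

Overall dilution factor = 100 × 4.984 = 498.
169 μg/mL / 498 = 0.339 μg/mL = 339 μg/L.

339 μg/L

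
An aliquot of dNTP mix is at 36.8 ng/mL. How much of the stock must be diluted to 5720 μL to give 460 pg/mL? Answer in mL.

460 pg/mL = 0.460 ng/mL.
V₁ = C₂V₂/C₁ = 0.460 × 5720 / 36.8 = 71.5 μL = 0.0715 mL.

0.0715 mL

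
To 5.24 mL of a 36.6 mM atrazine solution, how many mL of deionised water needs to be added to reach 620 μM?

304 mL

620 μM = 0.620 mM.
V₂ = C₁V₁/C₂ = 36.6 × 5.24 / 0.620 = 309 mL.
Diluent to add = V₂ − V₁ = 309 − 5.24 = 304 mL.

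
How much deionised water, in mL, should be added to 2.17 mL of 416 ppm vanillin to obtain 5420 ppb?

5420 ppb = 5.42 ppm.
V₂ = C₁V₁/C₂ = 416 × 2.17 / 5.42 = 167 mL.
Diluent to add = V₂ − V₁ = 167 − 2.17 = 164 mL.

164 mL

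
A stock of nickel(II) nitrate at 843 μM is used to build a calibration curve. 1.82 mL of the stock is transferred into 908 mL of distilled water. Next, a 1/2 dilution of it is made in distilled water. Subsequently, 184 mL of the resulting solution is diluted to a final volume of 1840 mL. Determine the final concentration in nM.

Overall dilution factor = 499.9 × 2 × 10 = 9998.
843 μM / 9998 = 0.0843 μM = 84.3 nM.

84.3 nM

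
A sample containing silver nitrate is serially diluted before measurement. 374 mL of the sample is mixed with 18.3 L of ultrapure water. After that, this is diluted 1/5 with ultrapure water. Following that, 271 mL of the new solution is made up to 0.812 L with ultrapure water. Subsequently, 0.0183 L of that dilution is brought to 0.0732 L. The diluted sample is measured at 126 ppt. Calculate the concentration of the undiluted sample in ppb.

Overall dilution factor = 49.93 × 5 × 2.996 × 4 = 2992.
Original = 126 ppt × 2992 = 3.77 × 10⁵ ppt = 377 ppb.

377 ppb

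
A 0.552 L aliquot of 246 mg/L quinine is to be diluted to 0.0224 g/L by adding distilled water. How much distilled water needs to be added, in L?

0.0224 g/L = 22.4 mg/L.
V₂ = C₁V₁/C₂ = 246 × 0.552 / 22.4 = 6.06 L.
Diluent to add = V₂ − V₁ = 6.06 − 0.552 = 5.51 L.

5.51 L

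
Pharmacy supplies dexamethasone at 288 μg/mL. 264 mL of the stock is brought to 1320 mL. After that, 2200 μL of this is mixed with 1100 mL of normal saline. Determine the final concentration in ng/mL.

Overall dilution factor = 5 × 501 = 2505.
288 μg/mL / 2505 = 0.115 μg/mL = 115 ng/mL.

115 ng/mL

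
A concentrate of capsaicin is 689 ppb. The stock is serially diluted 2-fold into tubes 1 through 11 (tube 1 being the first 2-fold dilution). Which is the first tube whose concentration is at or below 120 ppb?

Tube n has concentration 689 ppb / 2ⁿ.
Need 2ⁿ ≥ 689 ppb / 120 ppb = 5.74, so n ≥ 2.52.
First such tube: n = 3.

tube 3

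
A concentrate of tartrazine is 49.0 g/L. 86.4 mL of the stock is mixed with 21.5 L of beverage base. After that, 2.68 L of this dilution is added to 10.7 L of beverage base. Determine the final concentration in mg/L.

39.3 mg/L

Overall dilution factor = 249.8 × 4.993 = 1247.
49.0 g/L / 1247 = 0.0393 g/L = 39.3 mg/L.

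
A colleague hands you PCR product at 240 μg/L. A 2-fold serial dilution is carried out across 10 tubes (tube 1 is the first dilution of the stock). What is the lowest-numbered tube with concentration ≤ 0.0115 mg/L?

Tube n has concentration 240 μg/L / 2ⁿ.
Need 2ⁿ ≥ 240 μg/L / 0.0115 mg/L = 20.9, so n ≥ 4.38.
First such tube: n = 5.

tube 5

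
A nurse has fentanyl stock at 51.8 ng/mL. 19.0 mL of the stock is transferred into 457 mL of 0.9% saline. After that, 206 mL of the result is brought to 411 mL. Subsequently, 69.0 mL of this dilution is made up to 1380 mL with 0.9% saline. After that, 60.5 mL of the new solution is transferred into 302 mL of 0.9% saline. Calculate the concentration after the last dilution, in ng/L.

Overall dilution factor = 25.05 × 1.995 × 20 × 5.992 = 5990.
51.8 ng/mL / 5990 = 8.65 × 10⁻³ ng/mL = 8.65 ng/L.

8.65 ng/L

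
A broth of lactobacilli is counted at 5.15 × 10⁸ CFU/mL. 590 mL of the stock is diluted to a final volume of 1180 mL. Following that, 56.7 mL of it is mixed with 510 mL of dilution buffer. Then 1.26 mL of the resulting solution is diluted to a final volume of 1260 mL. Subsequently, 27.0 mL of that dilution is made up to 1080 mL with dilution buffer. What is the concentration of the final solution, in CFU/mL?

644 CFU/mL

Overall dilution factor = 2 × 9.995 × 1000 × 40 = 8.00 × 10⁵.
5.15 × 10⁸ CFU/mL / 8.00 × 10⁵ = 644 CFU/mL.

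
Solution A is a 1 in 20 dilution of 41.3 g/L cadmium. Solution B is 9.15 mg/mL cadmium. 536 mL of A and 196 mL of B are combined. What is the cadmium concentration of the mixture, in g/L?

3.96 g/L

C_A = 41.3 g/L / 20 = 2.06 g/L.
C_B = 9.15 mg/mL = 9.15 g/L.
C_mix = (C_A·V_A + C_B·V_B)/(V_A + V_B) = (2.06×536 + 9.15×196) / 732.0 = 3.96 g/L.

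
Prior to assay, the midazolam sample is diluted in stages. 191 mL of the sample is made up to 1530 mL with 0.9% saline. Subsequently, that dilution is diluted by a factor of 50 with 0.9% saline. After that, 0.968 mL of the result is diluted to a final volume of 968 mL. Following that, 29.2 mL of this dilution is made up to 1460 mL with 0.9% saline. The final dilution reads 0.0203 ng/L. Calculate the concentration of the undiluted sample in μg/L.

407 μg/L

Overall dilution factor = 8.010 × 50 × 1000 × 50 = 2.00 × 10⁷.
Original = 0.0203 ng/L × 2.00 × 10⁷ = 4.07 × 10⁵ ng/L = 407 μg/L.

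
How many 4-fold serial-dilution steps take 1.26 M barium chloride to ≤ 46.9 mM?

Need 4ⁿ ≥ 26.9, so n ≥ log(26.9)/log(4) = 2.37.
Minimum whole steps: n = 3.

3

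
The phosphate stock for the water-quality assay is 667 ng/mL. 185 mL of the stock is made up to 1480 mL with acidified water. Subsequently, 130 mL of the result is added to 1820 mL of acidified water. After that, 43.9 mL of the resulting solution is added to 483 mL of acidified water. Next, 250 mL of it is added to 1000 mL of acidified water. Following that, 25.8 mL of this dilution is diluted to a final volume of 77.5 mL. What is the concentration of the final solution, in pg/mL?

30.8 pg/mL

Overall dilution factor = 8 × 15 × 12.00 × 5 × 3.004 = 2.16 × 10⁴.
667 ng/mL / 2.16 × 10⁴ = 0.0308 ng/mL = 30.8 pg/mL.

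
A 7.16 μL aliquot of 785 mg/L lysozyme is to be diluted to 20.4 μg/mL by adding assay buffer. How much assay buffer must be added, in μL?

20.4 μg/mL = 20.4 mg/L.
V₂ = C₁V₁/C₂ = 785 × 7.16 / 20.4 = 276 μL.
Diluent to add = V₂ − V₁ = 276 − 7.16 = 268 μL.

268 μL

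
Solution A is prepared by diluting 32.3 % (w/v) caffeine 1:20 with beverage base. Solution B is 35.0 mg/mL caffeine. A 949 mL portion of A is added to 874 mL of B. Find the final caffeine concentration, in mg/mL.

C_A = 32.3 % (w/v) / 20 = 1.61 % (w/v).
C_B = 35.0 mg/mL = 3.50 % (w/v).
C_mix = (C_A·V_A + C_B·V_B)/(V_A + V_B) = (1.61×949 + 3.50×874) / 1823 = 2.52 % (w/v) = 25.2 mg/mL.

25.2 mg/mL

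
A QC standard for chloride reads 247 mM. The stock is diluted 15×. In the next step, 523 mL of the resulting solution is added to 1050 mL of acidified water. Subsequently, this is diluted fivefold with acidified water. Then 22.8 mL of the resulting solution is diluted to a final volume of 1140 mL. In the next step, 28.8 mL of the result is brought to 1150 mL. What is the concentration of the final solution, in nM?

Overall dilution factor = 15 × 3.008 × 5 × 50 × 39.93 = 4.50 × 10⁵.
247 mM / 4.50 × 10⁵ = 5.48 × 10⁻⁴ mM = 548 nM.

548 nM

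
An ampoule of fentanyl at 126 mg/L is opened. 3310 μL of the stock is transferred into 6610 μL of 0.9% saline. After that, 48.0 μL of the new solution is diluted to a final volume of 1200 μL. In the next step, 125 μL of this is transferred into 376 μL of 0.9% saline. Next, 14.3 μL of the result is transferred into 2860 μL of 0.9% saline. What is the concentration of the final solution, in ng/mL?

2.09 ng/mL

Overall dilution factor = 2.997 × 25 × 4.008 × 201 = 6.04 × 10⁴.
126 mg/L / 6.04 × 10⁴ = 2.09 × 10⁻³ mg/L = 2.09 ng/mL.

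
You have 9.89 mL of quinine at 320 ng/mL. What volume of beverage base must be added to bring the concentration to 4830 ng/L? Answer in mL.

4830 ng/L = 4.83 ng/mL.
V₂ = C₁V₁/C₂ = 320 × 9.89 / 4.83 = 655 mL.
Diluent to add = V₂ − V₁ = 655 − 9.89 = 645 mL.

645 mL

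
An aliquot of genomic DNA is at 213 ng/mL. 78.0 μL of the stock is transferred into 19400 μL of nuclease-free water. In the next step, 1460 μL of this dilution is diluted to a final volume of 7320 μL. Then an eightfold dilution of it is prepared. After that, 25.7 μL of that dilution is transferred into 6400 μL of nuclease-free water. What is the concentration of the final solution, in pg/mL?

0.0851 pg/mL

Overall dilution factor = 249.7 × 5.014 × 8 × 250.0 = 2.50 × 10⁶.
213 ng/mL / 2.50 × 10⁶ = 8.51 × 10⁻⁵ ng/mL = 0.0851 pg/mL.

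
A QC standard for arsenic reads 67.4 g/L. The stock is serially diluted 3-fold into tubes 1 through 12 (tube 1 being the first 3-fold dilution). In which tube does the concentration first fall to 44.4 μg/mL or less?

tube 7

Tube n has concentration 67.4 g/L / 3ⁿ.
Need 3ⁿ ≥ 67.4 g/L / 44.4 μg/mL = 1518, so n ≥ 6.67.
First such tube: n = 7.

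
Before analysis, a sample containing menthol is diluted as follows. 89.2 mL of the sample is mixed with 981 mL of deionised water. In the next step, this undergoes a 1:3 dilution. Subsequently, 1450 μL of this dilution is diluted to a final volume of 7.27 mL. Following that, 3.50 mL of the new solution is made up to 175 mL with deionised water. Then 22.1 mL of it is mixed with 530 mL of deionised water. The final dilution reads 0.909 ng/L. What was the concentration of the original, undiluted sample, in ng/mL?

205 ng/mL

Overall dilution factor = 12.00 × 3 × 5.014 × 50 × 24.98 = 2.25 × 10⁵.
Original = 0.909 ng/L × 2.25 × 10⁵ = 2.05 × 10⁵ ng/L = 205 ng/mL.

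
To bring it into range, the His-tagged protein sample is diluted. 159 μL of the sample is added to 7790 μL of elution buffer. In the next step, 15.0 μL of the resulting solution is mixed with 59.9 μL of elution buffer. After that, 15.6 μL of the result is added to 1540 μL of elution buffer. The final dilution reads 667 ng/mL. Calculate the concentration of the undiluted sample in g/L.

16.6 g/L

Overall dilution factor = 49.99 × 4.993 × 99.72 = 2.49 × 10⁴.
Original = 667 ng/mL × 2.49 × 10⁴ = 1.66 × 10⁷ ng/mL = 16.6 g/L.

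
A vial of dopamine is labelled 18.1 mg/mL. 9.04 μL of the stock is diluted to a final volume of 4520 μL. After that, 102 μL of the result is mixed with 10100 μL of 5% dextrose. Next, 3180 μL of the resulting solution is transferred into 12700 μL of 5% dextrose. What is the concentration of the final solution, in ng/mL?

72.5 ng/mL

Overall dilution factor = 500 × 100.0 × 4.994 = 2.50 × 10⁵.
18.1 mg/mL / 2.50 × 10⁵ = 7.25 × 10⁻⁵ mg/mL = 72.5 ng/mL.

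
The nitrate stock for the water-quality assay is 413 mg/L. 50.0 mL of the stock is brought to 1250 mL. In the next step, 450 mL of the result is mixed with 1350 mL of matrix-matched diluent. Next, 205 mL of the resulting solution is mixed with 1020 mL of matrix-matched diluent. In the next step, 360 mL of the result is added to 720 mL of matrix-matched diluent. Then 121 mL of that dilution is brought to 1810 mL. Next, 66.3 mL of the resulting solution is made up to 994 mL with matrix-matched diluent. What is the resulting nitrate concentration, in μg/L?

Overall dilution factor = 25 × 4 × 5.976 × 3 × 14.96 × 14.99 = 4.02 × 10⁵.
413 mg/L / 4.02 × 10⁵ = 1.03 × 10⁻³ mg/L = 1.03 μg/L.

1.03 μg/L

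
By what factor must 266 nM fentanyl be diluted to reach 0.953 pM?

2.79 × 10⁵

Factor = C₀/C_target = 266 nM / 0.953 pM = 2.79 × 10⁵.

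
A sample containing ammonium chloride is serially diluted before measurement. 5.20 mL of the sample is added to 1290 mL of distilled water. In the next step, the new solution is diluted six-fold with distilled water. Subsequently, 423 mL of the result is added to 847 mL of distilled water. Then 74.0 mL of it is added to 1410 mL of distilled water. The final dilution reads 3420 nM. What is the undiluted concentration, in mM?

Overall dilution factor = 249.1 × 6 × 3.002 × 20.05 = 9.00 × 10⁴.
Original = 3420 nM × 9.00 × 10⁴ = 3.08 × 10⁸ nM = 308 mM.

308 mM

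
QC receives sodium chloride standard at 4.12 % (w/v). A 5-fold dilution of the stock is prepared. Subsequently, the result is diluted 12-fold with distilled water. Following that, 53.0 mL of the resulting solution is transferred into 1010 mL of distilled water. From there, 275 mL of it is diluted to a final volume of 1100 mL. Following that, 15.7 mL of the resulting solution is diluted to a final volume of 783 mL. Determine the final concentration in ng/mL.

Overall dilution factor = 5 × 12 × 20.06 × 4 × 49.87 = 2.40 × 10⁵.
4.12 % (w/v) / 2.40 × 10⁵ = 1.72 × 10⁻⁵ % (w/v) = 172 ng/mL.

172 ng/mL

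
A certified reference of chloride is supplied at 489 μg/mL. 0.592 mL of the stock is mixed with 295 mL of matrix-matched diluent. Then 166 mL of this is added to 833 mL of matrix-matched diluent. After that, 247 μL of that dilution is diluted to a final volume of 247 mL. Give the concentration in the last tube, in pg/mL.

Overall dilution factor = 499.3 × 6.018 × 1000 = 3.00 × 10⁶.
489 μg/mL / 3.00 × 10⁶ = 1.63 × 10⁻⁴ μg/mL = 163 pg/mL.

163 pg/mL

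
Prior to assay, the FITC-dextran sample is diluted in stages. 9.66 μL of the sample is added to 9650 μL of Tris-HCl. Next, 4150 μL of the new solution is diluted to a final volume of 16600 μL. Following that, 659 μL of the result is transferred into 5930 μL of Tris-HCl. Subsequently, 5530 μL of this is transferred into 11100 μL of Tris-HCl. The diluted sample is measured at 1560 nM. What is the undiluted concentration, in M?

Overall dilution factor = 1000.0 × 4 × 9.998 × 3.007 = 1.20 × 10⁵.
Original = 1560 nM × 1.20 × 10⁵ = 1.88 × 10⁸ nM = 0.188 M.

0.188 M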